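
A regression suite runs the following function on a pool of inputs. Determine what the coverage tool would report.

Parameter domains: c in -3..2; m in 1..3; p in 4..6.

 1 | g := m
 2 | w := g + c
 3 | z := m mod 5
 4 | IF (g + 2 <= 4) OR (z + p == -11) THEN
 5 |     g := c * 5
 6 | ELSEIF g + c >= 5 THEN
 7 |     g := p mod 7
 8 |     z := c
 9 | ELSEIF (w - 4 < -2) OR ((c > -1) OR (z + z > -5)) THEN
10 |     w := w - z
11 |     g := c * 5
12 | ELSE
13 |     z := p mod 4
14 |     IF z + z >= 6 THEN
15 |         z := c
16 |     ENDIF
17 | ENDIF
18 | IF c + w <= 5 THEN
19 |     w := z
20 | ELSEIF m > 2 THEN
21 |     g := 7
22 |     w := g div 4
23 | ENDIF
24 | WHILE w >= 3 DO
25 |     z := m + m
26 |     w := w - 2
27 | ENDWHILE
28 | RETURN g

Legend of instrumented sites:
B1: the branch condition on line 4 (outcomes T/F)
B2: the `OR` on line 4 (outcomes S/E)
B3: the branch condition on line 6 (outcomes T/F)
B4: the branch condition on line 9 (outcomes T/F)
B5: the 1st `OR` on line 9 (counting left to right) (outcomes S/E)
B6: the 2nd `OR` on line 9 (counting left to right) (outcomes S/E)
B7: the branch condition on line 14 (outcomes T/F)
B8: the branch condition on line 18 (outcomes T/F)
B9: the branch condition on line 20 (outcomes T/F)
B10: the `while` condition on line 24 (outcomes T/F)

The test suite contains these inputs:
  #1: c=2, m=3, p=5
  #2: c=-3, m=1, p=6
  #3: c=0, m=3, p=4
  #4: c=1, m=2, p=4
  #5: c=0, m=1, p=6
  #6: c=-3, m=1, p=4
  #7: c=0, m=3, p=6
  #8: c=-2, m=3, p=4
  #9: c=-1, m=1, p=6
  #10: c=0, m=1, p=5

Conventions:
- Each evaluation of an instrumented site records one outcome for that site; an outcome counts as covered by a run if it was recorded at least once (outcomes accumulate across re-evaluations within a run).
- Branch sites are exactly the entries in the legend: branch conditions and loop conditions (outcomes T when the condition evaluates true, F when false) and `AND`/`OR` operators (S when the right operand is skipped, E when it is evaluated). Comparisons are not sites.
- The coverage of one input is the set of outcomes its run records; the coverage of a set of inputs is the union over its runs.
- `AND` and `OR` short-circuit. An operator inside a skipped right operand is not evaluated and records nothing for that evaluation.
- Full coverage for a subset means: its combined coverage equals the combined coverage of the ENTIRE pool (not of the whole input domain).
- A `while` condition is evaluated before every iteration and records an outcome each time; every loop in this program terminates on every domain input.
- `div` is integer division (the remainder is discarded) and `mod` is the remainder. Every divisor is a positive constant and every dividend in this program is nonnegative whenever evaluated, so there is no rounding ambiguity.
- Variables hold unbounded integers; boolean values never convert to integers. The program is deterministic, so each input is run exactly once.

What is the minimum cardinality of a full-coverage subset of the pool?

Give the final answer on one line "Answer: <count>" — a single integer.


input #1, c=2, m=3, p=5: outcomes B1=F, B2=E, B3=T, B8=F, B9=T, B10=F
input #2, c=-3, m=1, p=6: outcomes B1=T, B2=S, B8=T, B10=F
input #3, c=0, m=3, p=4: outcomes B1=F, B2=E, B3=F, B4=T, B5=E, B6=S, B8=T, B10=T, B10=F
input #4, c=1, m=2, p=4: outcomes B1=T, B2=S, B8=T, B10=F
input #5, c=0, m=1, p=6: outcomes B1=T, B2=S, B8=T, B10=F
input #6, c=-3, m=1, p=4: outcomes B1=T, B2=S, B8=T, B10=F
input #7, c=0, m=3, p=6: outcomes B1=F, B2=E, B3=F, B4=T, B5=E, B6=S, B8=T, B10=T, B10=F
input #8, c=-2, m=3, p=4: outcomes B1=F, B2=E, B3=F, B4=T, B5=S, B8=T, B10=T, B10=F
input #9, c=-1, m=1, p=6: outcomes B1=T, B2=S, B8=T, B10=F
input #10, c=0, m=1, p=5: outcomes B1=T, B2=S, B8=T, B10=F
together the pool reaches 15 outcomes: B1=T, B1=F, B2=S, B2=E, B3=T, B3=F, B4=T, B5=S, B5=E, B6=S, B8=T, B8=F, B9=T, B10=T, B10=F
no size-1 subset reaches all 15 outcomes (best union: 9/15)
no size-2 subset reaches all 15 outcomes (best union: 12/15)
no size-3 subset reaches all 15 outcomes (best union: 14/15)
at size 4, {1, 2, 3, 8} reaches all 15 outcomes; every lexicographically earlier size-4 subset fails
Answer: 4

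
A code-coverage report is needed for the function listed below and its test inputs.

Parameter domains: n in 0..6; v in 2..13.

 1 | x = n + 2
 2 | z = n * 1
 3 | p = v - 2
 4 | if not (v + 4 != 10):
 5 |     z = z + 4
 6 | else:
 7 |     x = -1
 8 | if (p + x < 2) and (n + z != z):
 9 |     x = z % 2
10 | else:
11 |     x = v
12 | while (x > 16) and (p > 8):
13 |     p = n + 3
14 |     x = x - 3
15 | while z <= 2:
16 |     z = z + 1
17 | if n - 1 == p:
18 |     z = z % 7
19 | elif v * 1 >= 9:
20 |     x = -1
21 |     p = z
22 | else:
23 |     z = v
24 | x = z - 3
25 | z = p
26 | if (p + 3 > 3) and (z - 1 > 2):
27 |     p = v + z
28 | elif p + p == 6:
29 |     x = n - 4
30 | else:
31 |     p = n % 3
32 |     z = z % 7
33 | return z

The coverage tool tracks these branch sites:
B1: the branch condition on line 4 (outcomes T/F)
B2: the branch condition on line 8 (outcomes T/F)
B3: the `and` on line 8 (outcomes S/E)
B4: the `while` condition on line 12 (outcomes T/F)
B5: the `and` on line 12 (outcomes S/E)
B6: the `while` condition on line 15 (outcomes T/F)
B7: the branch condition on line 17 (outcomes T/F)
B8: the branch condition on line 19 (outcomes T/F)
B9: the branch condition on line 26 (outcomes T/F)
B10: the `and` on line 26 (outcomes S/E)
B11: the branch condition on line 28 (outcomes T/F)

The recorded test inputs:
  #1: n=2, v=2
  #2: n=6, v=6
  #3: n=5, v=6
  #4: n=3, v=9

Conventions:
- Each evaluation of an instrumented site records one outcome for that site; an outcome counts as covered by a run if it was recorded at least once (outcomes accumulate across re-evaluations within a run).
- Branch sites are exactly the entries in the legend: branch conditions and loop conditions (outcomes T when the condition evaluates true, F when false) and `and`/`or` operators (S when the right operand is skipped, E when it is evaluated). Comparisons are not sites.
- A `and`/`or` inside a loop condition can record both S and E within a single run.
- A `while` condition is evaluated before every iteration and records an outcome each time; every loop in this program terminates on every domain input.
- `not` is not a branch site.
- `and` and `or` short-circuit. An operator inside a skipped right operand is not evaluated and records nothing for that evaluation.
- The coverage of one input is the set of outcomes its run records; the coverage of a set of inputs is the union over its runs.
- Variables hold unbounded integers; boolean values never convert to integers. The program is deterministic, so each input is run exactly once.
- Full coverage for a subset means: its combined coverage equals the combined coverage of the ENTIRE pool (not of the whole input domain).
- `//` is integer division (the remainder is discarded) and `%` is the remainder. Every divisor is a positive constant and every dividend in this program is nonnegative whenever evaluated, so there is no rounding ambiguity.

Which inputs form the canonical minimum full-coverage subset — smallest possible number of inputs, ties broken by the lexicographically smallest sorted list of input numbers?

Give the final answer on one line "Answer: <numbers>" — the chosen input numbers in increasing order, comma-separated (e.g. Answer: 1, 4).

#1 (n=2, v=2) -> covered: B1=F, B2=T, B3=E, B4=F, B5=S, B6=T, B6=F, B7=F, B8=F, B9=F, B10=S, B11=F
#2 (n=6, v=6) -> covered: B1=T, B2=F, B3=S, B4=F, B5=S, B6=F, B7=F, B8=F, B9=T, B10=E
#3 (n=5, v=6) -> covered: B1=T, B2=F, B3=S, B4=F, B5=S, B6=F, B7=T, B9=T, B10=E
#4 (n=3, v=9) -> covered: B1=F, B2=F, B3=S, B4=F, B5=S, B6=F, B7=F, B8=T, B9=F, B10=E, B11=T
union over all inputs: B1=T, B1=F, B2=T, B2=F, B3=S, B3=E, B4=F, B5=S, B6=T, B6=F, B7=T, B7=F, B8=T, B8=F, B9=T, B9=F, B10=S, B10=E, B11=T, B11=F (20 outcomes)
size 1 is not enough: best union over all size-1 subsets is 12/20
size 2 is not enough: best union over all size-2 subsets is 18/20
inputs {1, 3, 4} (size 3) cover everything; no size-3 subset with a lexicographically smaller index list covers all 20

Answer: 1, 3, 4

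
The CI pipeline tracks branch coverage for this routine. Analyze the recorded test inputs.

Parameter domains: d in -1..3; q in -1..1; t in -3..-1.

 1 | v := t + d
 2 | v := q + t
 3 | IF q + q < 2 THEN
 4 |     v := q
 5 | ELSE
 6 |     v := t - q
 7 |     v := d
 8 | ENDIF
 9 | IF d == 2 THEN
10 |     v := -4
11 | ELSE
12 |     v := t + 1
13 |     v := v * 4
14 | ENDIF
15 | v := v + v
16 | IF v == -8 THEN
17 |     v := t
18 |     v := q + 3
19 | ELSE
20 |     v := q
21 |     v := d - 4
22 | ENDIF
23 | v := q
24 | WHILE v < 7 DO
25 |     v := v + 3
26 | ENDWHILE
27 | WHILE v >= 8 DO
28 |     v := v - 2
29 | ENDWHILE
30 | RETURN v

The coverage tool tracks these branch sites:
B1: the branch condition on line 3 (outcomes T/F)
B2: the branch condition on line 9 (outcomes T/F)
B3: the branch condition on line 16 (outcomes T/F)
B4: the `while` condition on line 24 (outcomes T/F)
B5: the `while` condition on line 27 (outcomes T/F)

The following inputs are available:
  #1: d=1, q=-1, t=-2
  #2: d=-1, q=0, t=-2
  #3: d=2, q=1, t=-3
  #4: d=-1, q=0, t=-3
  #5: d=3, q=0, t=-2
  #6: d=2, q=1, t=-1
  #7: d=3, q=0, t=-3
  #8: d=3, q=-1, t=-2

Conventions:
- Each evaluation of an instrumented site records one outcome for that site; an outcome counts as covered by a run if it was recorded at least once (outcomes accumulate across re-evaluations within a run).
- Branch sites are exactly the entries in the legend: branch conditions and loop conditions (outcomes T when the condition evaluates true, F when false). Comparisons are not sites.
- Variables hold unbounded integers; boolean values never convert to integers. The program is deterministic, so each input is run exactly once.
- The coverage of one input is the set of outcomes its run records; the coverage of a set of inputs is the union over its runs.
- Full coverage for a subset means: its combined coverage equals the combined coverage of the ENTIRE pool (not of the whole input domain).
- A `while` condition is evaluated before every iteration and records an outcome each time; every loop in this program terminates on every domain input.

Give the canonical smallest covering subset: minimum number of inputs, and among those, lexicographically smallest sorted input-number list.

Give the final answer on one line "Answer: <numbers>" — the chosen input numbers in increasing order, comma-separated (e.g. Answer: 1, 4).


input #1 (d=1, q=-1, t=-2): covers B1=T, B2=F, B3=T, B4=T, B4=F, B5=T, B5=F
input #2 (d=-1, q=0, t=-2): covers B1=T, B2=F, B3=T, B4=T, B4=F, B5=T, B5=F
input #3 (d=2, q=1, t=-3): covers B1=F, B2=T, B3=T, B4=T, B4=F, B5=F
input #4 (d=-1, q=0, t=-3): covers B1=T, B2=F, B3=F, B4=T, B4=F, B5=T, B5=F
input #5 (d=3, q=0, t=-2): covers B1=T, B2=F, B3=T, B4=T, B4=F, B5=T, B5=F
input #6 (d=2, q=1, t=-1): covers B1=F, B2=T, B3=T, B4=T, B4=F, B5=F
input #7 (d=3, q=0, t=-3): covers B1=T, B2=F, B3=F, B4=T, B4=F, B5=T, B5=F
input #8 (d=3, q=-1, t=-2): covers B1=T, B2=F, B3=T, B4=T, B4=F, B5=T, B5=F
the full pool covers 10 outcomes: B1=T, B1=F, B2=T, B2=F, B3=T, B3=F, B4=T, B4=F, B5=T, B5=F
no size-1 subset reaches all 10 outcomes (best union: 7/10)
the canonical winner is {3, 4}: size 2, full 10-outcome coverage, earliest index list among size-2 covers
Answer: 3, 4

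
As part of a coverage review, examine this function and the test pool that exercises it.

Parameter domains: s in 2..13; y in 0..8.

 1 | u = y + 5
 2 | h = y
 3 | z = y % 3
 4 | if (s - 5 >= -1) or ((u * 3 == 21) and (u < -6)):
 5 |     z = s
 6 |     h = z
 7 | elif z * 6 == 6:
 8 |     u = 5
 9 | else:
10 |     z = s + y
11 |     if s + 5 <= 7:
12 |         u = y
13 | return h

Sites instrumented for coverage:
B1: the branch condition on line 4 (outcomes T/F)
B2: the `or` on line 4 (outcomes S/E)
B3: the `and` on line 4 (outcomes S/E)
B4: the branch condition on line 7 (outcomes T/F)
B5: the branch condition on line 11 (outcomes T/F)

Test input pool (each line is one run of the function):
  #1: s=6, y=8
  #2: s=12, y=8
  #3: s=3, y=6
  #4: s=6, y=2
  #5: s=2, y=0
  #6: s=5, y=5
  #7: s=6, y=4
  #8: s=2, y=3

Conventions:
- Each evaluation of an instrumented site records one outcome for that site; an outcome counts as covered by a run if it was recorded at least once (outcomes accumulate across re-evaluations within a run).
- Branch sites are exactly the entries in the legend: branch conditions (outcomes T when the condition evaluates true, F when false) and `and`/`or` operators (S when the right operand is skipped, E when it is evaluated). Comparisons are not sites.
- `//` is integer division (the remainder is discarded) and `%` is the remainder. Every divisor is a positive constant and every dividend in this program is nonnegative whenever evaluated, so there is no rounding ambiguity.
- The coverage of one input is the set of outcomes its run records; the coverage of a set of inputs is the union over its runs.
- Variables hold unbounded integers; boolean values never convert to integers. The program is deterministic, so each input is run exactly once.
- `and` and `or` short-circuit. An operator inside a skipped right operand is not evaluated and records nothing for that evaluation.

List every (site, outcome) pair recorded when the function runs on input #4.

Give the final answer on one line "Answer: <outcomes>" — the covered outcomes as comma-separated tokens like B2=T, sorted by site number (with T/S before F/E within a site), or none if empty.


Running input #4 (s=6, y=2), event by event:
  B2->S, B1->T
distinct outcomes covered: B1=T, B2=S
Answer: B1=T, B2=S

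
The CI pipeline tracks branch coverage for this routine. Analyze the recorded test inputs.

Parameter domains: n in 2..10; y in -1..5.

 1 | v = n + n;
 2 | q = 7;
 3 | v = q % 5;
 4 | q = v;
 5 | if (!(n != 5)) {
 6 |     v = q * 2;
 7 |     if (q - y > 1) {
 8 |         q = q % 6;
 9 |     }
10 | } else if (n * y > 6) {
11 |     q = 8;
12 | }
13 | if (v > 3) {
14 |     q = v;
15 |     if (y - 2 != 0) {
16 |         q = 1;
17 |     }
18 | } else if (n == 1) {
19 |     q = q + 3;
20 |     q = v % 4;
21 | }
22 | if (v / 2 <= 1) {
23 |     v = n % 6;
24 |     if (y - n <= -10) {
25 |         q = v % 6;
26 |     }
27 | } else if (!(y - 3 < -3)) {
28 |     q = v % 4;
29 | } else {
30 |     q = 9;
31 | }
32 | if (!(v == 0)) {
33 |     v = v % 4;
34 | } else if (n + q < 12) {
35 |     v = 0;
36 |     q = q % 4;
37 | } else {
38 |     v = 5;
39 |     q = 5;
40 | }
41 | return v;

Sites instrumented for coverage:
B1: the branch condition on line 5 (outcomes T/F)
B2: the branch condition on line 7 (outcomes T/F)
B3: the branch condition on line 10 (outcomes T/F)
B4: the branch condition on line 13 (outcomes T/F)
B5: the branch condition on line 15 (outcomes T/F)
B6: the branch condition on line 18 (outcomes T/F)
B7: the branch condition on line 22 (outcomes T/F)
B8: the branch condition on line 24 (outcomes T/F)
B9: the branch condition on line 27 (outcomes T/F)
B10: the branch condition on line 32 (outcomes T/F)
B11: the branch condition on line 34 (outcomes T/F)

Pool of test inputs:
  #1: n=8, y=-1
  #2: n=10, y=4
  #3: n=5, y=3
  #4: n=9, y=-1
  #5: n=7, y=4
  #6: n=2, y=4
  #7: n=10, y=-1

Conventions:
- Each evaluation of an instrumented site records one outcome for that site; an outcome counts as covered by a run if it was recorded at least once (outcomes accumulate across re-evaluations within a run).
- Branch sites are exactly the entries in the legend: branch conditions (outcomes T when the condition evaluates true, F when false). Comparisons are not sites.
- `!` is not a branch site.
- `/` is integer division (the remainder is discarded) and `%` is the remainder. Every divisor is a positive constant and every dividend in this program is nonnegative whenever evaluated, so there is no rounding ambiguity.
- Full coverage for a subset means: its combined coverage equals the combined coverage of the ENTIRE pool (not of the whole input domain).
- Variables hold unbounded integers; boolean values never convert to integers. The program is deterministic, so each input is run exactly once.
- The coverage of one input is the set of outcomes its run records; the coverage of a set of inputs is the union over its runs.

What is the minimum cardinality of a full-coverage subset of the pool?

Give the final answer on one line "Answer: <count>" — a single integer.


#1 (n=8, y=-1) -> B1->F, B3->F, B4->F, B6->F, B7->T, B8->F, B10->T; covered: B1=F, B3=F, B4=F, B6=F, B7=T, B8=F, B10=T
#2 (n=10, y=4) -> B1->F, B3->T, B4->F, B6->F, B7->T, B8->F, B10->T; covered: B1=F, B3=T, B4=F, B6=F, B7=T, B8=F, B10=T
#3 (n=5, y=3) -> B1->T, B2->F, B4->T, B5->T, B7->F, B9->T, B10->T; covered: B1=T, B2=F, B4=T, B5=T, B7=F, B9=T, B10=T
#4 (n=9, y=-1) -> B1->F, B3->F, B4->F, B6->F, B7->T, B8->T, B10->T; covered: B1=F, B3=F, B4=F, B6=F, B7=T, B8=T, B10=T
#5 (n=7, y=4) -> B1->F, B3->T, B4->F, B6->F, B7->T, B8->F, B10->T; covered: B1=F, B3=T, B4=F, B6=F, B7=T, B8=F, B10=T
#6 (n=2, y=4) -> B1->F, B3->T, B4->F, B6->F, B7->T, B8->F, B10->T; covered: B1=F, B3=T, B4=F, B6=F, B7=T, B8=F, B10=T
#7 (n=10, y=-1) -> B1->F, B3->F, B4->F, B6->F, B7->T, B8->T, B10->T; covered: B1=F, B3=F, B4=F, B6=F, B7=T, B8=T, B10=T
pool-wide coverage (15 outcomes): B1=T, B1=F, B2=F, B3=T, B3=F, B4=T, B4=F, B5=T, B6=F, B7=T, B7=F, B8=T, B8=F, B9=T, B10=T
every size-1 subset falls short of the 15 outcomes (best: 7/15)
every size-2 subset falls short of the 15 outcomes (best: 13/15)
inputs {2, 3, 4} (size 3) cover everything; no size-3 subset with a lexicographically smaller index list covers all 15
Answer: 3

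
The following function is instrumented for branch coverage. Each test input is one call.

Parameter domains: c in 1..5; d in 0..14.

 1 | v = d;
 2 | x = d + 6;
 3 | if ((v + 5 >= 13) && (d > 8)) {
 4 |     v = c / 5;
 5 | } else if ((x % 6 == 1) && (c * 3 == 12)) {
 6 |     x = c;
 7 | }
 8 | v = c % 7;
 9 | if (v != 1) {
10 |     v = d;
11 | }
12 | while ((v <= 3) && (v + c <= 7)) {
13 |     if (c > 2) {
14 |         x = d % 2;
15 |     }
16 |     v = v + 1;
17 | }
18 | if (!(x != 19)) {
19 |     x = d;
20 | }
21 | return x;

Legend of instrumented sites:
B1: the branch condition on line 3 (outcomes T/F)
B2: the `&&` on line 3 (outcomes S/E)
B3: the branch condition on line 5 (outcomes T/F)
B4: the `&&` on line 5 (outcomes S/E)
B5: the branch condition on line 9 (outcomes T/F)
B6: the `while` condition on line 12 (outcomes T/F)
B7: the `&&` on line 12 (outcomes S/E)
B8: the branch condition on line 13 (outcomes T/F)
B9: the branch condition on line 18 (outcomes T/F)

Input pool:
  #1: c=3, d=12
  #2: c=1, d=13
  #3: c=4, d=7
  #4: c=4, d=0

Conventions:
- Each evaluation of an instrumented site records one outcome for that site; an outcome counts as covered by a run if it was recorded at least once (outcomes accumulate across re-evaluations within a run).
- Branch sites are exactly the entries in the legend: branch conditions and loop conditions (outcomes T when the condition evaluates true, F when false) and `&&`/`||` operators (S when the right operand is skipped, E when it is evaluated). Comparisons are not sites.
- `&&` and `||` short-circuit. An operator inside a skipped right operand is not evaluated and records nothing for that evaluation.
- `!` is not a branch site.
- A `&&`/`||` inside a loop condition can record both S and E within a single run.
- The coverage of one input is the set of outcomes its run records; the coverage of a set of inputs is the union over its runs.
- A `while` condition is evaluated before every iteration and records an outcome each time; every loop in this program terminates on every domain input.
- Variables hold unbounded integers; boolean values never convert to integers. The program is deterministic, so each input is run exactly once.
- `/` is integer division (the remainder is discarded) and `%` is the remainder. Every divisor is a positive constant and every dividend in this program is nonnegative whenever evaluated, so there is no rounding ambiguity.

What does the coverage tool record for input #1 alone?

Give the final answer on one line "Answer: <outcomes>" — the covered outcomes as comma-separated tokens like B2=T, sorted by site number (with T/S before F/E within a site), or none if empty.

Simulating input #1 (c=3, d=12) step by step:
  B2->E, B1->T, B5->T, B7->S, B6->F, B9->F
as a set, this run covers: B1=T, B2=E, B5=T, B6=F, B7=S, B9=F

Answer: B1=T, B2=E, B5=T, B6=F, B7=S, B9=F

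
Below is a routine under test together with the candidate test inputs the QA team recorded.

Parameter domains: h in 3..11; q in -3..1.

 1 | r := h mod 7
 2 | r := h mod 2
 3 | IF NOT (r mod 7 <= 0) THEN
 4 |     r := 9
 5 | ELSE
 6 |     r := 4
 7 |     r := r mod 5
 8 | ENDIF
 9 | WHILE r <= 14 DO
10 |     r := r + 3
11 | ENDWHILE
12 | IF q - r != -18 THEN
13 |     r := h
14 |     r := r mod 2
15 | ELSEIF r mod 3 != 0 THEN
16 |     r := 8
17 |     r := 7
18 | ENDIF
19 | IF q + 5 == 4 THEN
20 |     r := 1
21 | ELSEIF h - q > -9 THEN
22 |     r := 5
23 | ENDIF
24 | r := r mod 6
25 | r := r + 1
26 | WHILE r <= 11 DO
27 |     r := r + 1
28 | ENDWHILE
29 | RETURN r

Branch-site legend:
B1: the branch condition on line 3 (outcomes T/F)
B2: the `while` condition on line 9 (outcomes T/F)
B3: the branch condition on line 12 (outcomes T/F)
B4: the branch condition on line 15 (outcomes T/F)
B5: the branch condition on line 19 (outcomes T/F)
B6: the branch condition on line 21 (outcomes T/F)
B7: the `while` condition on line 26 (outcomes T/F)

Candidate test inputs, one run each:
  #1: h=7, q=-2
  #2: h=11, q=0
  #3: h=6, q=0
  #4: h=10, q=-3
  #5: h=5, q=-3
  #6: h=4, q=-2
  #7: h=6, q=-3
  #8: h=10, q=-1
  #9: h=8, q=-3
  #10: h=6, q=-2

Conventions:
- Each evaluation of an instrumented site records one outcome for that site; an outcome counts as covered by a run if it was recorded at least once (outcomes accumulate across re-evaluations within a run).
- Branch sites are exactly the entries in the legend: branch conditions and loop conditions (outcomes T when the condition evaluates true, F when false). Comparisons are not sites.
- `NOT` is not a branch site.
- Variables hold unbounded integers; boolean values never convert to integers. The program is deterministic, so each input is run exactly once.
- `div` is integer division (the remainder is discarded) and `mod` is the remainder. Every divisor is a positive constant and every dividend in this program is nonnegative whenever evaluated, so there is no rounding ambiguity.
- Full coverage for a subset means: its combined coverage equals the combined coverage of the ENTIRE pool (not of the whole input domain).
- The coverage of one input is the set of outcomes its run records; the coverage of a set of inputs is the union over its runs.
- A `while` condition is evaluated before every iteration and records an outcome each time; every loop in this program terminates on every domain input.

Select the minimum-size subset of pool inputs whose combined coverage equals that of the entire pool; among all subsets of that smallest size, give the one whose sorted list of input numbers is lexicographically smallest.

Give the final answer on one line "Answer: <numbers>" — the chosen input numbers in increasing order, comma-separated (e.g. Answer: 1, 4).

input #1, h=7, q=-2: events B1->T, B2->T, B2->T, B2->F, B3->T, B5->F, B6->T, B7->T, B7->T, B7->T, B7->T, B7->T, B7->T, B7->F; outcomes B1=T, B2=T, B2=F, B3=T, B5=F, B6=T, B7=T, B7=F
input #2, h=11, q=0: events B1->T, B2->T, B2->T, B2->F, B3->T, B5->F, B6->T, B7->T, B7->T, B7->T, B7->T, B7->T, B7->T, B7->F; outcomes B1=T, B2=T, B2=F, B3=T, B5=F, B6=T, B7=T, B7=F
input #3, h=6, q=0: events B1->F, B2->T, B2->T, B2->T, B2->T, B2->F, B3->T, B5->F, B6->T, B7->T, B7->T, B7->T, B7->T, B7->T, ...; outcomes B1=F, B2=T, B2=F, B3=T, B5=F, B6=T, B7=T, B7=F
input #4, h=10, q=-3: events B1->F, B2->T, B2->T, B2->T, B2->T, B2->F, B3->T, B5->F, B6->T, B7->T, B7->T, B7->T, B7->T, B7->T, ...; outcomes B1=F, B2=T, B2=F, B3=T, B5=F, B6=T, B7=T, B7=F
input #5, h=5, q=-3: events B1->T, B2->T, B2->T, B2->F, B3->F, B4->F, B5->F, B6->T, B7->T, B7->T, B7->T, B7->T, B7->T, B7->T, ...; outcomes B1=T, B2=T, B2=F, B3=F, B4=F, B5=F, B6=T, B7=T, B7=F
input #6, h=4, q=-2: events B1->F, B2->T, B2->T, B2->T, B2->T, B2->F, B3->F, B4->T, B5->F, B6->T, B7->T, B7->T, B7->T, B7->T, ...; outcomes B1=F, B2=T, B2=F, B3=F, B4=T, B5=F, B6=T, B7=T, B7=F
input #7, h=6, q=-3: events B1->F, B2->T, B2->T, B2->T, B2->T, B2->F, B3->T, B5->F, B6->T, B7->T, B7->T, B7->T, B7->T, B7->T, ...; outcomes B1=F, B2=T, B2=F, B3=T, B5=F, B6=T, B7=T, B7=F
input #8, h=10, q=-1: events B1->F, B2->T, B2->T, B2->T, B2->T, B2->F, B3->T, B5->T, B7->T, B7->T, B7->T, B7->T, B7->T, B7->T, ...; outcomes B1=F, B2=T, B2=F, B3=T, B5=T, B7=T, B7=F
input #9, h=8, q=-3: events B1->F, B2->T, B2->T, B2->T, B2->T, B2->F, B3->T, B5->F, B6->T, B7->T, B7->T, B7->T, B7->T, B7->T, ...; outcomes B1=F, B2=T, B2=F, B3=T, B5=F, B6=T, B7=T, B7=F
input #10, h=6, q=-2: events B1->F, B2->T, B2->T, B2->T, B2->T, B2->F, B3->F, B4->T, B5->F, B6->T, B7->T, B7->T, B7->T, B7->T, ...; outcomes B1=F, B2=T, B2=F, B3=F, B4=T, B5=F, B6=T, B7=T, B7=F
the full pool covers 13 outcomes: B1=T, B1=F, B2=T, B2=F, B3=T, B3=F, B4=T, B4=F, B5=T, B5=F, B6=T, B7=T, B7=F
no size-1 subset reaches all 13 outcomes (best union: 9/13)
no size-2 subset reaches all 13 outcomes (best union: 12/13)
size 3: inputs {5, 6, 8} cover all 13 outcomes, and no lexicographically smaller subset of this size does

Answer: 5, 6, 8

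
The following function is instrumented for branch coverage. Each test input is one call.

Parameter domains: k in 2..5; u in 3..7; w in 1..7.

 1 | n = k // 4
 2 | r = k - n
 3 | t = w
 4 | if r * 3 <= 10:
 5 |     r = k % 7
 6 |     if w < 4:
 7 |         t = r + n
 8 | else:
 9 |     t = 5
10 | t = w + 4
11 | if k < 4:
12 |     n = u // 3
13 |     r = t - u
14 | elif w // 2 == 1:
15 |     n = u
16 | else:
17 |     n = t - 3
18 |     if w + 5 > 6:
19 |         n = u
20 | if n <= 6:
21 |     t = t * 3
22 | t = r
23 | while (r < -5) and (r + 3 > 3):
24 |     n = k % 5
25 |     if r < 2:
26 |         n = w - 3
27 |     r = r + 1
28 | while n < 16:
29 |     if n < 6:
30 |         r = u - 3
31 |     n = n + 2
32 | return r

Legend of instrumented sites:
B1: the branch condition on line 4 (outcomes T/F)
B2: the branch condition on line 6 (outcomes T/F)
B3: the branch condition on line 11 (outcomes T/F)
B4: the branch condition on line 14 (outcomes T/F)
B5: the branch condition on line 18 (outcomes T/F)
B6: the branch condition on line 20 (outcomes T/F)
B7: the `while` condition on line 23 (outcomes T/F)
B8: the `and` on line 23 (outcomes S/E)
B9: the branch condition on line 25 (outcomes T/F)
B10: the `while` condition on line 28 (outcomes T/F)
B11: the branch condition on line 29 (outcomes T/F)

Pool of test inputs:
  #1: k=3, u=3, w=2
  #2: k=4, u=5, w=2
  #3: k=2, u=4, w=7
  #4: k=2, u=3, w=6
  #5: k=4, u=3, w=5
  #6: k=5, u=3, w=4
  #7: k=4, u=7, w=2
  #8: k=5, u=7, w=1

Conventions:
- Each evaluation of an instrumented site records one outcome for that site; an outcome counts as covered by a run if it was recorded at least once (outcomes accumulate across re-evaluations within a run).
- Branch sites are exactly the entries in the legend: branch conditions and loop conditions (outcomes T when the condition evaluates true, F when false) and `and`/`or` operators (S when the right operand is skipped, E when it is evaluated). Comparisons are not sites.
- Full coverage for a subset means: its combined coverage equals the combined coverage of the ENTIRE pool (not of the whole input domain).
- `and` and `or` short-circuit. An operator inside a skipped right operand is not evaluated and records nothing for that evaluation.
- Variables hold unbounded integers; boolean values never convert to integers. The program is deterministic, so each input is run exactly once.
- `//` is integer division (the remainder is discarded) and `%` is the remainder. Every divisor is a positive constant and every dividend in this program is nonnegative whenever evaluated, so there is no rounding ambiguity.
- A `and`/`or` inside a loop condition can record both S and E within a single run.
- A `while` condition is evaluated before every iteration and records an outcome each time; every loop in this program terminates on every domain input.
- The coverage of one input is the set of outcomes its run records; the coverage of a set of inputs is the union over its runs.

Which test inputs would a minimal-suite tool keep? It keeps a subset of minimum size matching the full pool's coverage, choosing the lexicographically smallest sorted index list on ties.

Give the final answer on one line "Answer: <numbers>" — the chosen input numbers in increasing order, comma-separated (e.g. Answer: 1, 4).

test 1 (k=3, u=3, w=2) fires B1->T, B2->T, B3->T, B6->T, B8->S, B7->F, B10->T, B11->T, B10->T, B11->T, B10->T, B11->T, B10->T, B11->F, ...; hits B1=T, B2=T, B3=T, B6=T, B7=F, B8=S, B10=T, B10=F, B11=T, B11=F
test 2 (k=4, u=5, w=2) fires B1->T, B2->T, B3->F, B4->T, B6->T, B8->S, B7->F, B10->T, B11->T, B10->T, B11->F, B10->T, B11->F, B10->T, ...; hits B1=T, B2=T, B3=F, B4=T, B6=T, B7=F, B8=S, B10=T, B10=F, B11=T, B11=F
test 3 (k=2, u=4, w=7) fires B1->T, B2->F, B3->T, B6->T, B8->S, B7->F, B10->T, B11->T, B10->T, B11->T, B10->T, B11->T, B10->T, B11->F, ...; hits B1=T, B2=F, B3=T, B6=T, B7=F, B8=S, B10=T, B10=F, B11=T, B11=F
test 4 (k=2, u=3, w=6) fires B1->T, B2->F, B3->T, B6->T, B8->S, B7->F, B10->T, B11->T, B10->T, B11->T, B10->T, B11->T, B10->T, B11->F, ...; hits B1=T, B2=F, B3=T, B6=T, B7=F, B8=S, B10=T, B10=F, B11=T, B11=F
test 5 (k=4, u=3, w=5) fires B1->T, B2->F, B3->F, B4->F, B5->T, B6->T, B8->S, B7->F, B10->T, B11->T, B10->T, B11->T, B10->T, B11->F, ...; hits B1=T, B2=F, B3=F, B4=F, B5=T, B6=T, B7=F, B8=S, B10=T, B10=F, B11=T, B11=F
test 6 (k=5, u=3, w=4) fires B1->F, B3->F, B4->F, B5->T, B6->T, B8->S, B7->F, B10->T, B11->T, B10->T, B11->T, B10->T, B11->F, B10->T, ...; hits B1=F, B3=F, B4=F, B5=T, B6=T, B7=F, B8=S, B10=T, B10=F, B11=T, B11=F
test 7 (k=4, u=7, w=2) fires B1->T, B2->T, B3->F, B4->T, B6->F, B8->S, B7->F, B10->T, B11->F, B10->T, B11->F, B10->T, B11->F, B10->T, ...; hits B1=T, B2=T, B3=F, B4=T, B6=F, B7=F, B8=S, B10=T, B10=F, B11=F
test 8 (k=5, u=7, w=1) fires B1->F, B3->F, B4->F, B5->F, B6->T, B8->S, B7->F, B10->T, B11->T, B10->T, B11->T, B10->T, B11->F, B10->T, ...; hits B1=F, B3=F, B4=F, B5=F, B6=T, B7=F, B8=S, B10=T, B10=F, B11=T, B11=F
together the pool reaches 18 outcomes: B1=T, B1=F, B2=T, B2=F, B3=T, B3=F, B4=T, B4=F, B5=T, B5=F, B6=T, B6=F, B7=F, B8=S, B10=T, B10=F, B11=T, B11=F
no size-1 subset reaches all 18 outcomes (best union: 12/18)
no size-2 subset reaches all 18 outcomes (best union: 15/18)
no size-3 subset reaches all 18 outcomes (best union: 17/18)
the canonical winner is {1, 5, 7, 8}: size 4, full 18-outcome coverage, earliest index list among size-4 covers

Answer: 1, 5, 7, 8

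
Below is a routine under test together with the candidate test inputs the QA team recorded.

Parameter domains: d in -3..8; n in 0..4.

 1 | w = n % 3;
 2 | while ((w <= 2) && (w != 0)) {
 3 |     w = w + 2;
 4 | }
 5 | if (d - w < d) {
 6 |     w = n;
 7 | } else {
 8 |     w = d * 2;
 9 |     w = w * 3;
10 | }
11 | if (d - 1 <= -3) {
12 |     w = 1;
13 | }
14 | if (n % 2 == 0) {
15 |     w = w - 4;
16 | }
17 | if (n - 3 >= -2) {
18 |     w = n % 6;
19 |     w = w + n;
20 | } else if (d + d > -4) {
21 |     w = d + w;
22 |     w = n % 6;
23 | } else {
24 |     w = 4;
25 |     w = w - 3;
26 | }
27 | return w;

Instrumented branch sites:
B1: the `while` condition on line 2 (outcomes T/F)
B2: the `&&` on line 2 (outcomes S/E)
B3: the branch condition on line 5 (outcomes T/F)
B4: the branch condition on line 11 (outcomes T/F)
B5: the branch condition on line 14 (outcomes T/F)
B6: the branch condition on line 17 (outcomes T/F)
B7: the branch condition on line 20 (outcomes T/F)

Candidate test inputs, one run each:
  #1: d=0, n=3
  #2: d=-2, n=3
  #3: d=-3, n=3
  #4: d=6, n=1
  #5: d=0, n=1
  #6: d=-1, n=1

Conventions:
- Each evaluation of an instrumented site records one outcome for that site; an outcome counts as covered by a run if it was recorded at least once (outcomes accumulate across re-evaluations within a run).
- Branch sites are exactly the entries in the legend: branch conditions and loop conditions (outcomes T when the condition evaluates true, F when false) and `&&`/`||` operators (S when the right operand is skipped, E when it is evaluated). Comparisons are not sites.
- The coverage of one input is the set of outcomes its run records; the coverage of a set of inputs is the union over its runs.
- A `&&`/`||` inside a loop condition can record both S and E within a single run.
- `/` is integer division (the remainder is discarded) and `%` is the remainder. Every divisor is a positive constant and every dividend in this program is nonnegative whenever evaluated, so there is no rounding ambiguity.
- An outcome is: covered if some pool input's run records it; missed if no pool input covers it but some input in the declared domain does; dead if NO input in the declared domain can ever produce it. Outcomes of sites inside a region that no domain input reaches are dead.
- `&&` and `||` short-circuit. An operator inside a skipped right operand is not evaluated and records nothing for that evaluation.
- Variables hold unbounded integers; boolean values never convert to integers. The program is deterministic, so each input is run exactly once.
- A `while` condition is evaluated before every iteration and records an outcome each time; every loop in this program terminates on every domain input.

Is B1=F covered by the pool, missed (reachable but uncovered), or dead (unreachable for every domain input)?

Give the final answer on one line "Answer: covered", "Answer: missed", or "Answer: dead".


B1=F is recorded by pool input(s) 1, 2, 3, 4, 5, 6 -> covered
Answer: covered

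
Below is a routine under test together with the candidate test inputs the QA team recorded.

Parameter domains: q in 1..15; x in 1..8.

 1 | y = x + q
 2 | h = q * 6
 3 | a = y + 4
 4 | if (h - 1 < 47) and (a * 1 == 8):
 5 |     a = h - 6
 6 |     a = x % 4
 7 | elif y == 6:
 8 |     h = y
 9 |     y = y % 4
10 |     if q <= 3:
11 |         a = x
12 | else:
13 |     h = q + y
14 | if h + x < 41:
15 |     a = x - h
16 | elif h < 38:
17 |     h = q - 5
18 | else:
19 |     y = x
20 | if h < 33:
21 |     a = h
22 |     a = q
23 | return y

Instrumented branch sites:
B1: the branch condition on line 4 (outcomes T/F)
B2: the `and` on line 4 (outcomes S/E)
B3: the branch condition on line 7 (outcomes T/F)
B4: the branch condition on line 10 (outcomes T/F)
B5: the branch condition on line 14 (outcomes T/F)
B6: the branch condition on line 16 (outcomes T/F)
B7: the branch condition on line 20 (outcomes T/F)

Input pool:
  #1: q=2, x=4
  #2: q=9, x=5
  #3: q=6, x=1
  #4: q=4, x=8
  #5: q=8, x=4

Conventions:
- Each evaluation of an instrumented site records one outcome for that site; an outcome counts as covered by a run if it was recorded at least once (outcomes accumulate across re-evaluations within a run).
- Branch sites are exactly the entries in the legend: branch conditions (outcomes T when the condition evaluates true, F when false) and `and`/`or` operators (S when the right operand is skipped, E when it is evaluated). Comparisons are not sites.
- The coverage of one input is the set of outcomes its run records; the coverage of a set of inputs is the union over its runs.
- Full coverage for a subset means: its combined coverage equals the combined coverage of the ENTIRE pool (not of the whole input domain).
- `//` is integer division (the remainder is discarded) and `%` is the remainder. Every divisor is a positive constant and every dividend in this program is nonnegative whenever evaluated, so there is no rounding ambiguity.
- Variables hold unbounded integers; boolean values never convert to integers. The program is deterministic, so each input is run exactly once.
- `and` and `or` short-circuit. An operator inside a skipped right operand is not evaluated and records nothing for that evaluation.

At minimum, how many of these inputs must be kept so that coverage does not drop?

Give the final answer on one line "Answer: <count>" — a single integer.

run #1 (q=2, x=4) records B1=F, B2=E, B3=T, B4=T, B5=T, B7=T
run #2 (q=9, x=5) records B1=F, B2=S, B3=F, B5=T, B7=T
run #3 (q=6, x=1) records B1=F, B2=E, B3=F, B5=T, B7=T
run #4 (q=4, x=8) records B1=F, B2=E, B3=F, B5=T, B7=T
run #5 (q=8, x=4) records B1=F, B2=S, B3=F, B5=T, B7=T
together the pool reaches 8 outcomes: B1=F, B2=S, B2=E, B3=T, B3=F, B4=T, B5=T, B7=T
no size-1 subset reaches all 8 outcomes (best union: 6/8)
size 2: inputs {1, 2} cover all 8 outcomes, and no lexicographically smaller subset of this size does

Answer: 2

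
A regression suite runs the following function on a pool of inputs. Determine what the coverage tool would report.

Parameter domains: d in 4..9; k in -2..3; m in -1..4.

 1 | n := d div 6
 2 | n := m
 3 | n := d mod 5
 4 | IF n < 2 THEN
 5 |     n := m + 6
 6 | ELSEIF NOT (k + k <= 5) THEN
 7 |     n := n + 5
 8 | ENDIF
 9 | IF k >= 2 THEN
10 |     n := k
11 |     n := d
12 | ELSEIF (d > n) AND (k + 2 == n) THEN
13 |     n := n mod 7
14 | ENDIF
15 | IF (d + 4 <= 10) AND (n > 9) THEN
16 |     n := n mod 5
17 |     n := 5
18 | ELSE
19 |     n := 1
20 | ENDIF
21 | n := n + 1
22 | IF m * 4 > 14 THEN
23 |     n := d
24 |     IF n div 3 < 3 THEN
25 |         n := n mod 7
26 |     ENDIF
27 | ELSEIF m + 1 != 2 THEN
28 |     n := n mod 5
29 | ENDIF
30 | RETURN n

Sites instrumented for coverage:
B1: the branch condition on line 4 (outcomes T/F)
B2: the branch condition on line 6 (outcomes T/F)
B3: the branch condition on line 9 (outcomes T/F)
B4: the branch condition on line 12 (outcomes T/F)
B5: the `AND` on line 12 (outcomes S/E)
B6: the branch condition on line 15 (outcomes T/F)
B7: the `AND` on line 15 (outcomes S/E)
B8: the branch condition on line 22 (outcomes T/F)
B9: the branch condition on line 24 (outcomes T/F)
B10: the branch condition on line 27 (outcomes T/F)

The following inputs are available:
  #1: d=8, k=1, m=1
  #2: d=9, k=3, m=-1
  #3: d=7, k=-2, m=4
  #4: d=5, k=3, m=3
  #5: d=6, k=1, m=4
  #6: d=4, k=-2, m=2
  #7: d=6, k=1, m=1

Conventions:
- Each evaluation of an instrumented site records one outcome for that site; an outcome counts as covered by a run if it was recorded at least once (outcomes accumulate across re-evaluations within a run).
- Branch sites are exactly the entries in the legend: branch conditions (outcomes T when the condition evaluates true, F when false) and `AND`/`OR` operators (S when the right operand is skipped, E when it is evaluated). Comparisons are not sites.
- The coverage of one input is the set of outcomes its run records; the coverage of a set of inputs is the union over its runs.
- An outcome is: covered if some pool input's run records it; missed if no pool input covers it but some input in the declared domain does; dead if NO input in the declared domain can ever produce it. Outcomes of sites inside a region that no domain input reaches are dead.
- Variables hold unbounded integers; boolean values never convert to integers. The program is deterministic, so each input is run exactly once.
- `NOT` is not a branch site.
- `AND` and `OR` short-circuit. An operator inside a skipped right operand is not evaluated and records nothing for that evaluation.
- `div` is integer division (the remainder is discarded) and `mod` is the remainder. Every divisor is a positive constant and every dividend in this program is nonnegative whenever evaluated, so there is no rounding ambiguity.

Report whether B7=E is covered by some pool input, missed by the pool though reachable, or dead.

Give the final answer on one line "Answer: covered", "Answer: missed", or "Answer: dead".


B7=E is recorded by pool input(s) 4, 5, 6, 7 -> covered
Answer: covered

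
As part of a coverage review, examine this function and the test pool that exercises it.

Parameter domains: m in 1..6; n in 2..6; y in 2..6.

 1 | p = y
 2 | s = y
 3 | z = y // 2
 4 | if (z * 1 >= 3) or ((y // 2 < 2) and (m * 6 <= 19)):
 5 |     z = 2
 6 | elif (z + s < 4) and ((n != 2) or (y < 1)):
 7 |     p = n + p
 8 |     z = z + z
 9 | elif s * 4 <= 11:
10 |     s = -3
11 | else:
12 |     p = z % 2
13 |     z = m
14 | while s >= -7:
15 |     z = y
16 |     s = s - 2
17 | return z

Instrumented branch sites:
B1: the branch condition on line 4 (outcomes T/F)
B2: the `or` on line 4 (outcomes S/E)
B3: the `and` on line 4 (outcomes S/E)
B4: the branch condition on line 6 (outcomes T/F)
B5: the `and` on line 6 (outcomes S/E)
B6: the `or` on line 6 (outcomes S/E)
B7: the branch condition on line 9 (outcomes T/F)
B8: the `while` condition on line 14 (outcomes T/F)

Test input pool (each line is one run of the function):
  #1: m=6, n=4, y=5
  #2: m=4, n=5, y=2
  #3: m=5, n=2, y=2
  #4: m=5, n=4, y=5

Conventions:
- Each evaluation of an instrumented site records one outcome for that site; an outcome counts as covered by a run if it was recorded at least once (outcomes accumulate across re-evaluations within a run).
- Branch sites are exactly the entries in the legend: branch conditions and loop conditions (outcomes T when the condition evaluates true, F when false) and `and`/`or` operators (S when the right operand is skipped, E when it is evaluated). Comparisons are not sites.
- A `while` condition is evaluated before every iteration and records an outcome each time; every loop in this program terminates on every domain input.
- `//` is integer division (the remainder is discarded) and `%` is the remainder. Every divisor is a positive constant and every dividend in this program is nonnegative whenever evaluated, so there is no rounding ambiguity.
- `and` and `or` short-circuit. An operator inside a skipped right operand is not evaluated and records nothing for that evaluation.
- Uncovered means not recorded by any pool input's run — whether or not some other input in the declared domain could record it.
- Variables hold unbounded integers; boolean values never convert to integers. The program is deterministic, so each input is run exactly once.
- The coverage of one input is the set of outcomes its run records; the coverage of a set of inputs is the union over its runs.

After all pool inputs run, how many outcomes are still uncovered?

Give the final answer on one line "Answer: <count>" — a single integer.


test 1 (m=6, n=4, y=5) fires B2->E, B3->S, B1->F, B5->S, B4->F, B7->F, B8->T, B8->T, B8->T, B8->T, B8->T, B8->T, B8->T, B8->F; hits B1=F, B2=E, B3=S, B4=F, B5=S, B7=F, B8=T, B8=F
test 2 (m=4, n=5, y=2) fires B2->E, B3->E, B1->F, B5->E, B6->S, B4->T, B8->T, B8->T, B8->T, B8->T, B8->T, B8->F; hits B1=F, B2=E, B3=E, B4=T, B5=E, B6=S, B8=T, B8=F
test 3 (m=5, n=2, y=2) fires B2->E, B3->E, B1->F, B5->E, B6->E, B4->F, B7->T, B8->T, B8->T, B8->T, B8->F; hits B1=F, B2=E, B3=E, B4=F, B5=E, B6=E, B7=T, B8=T, B8=F
test 4 (m=5, n=4, y=5) fires B2->E, B3->S, B1->F, B5->S, B4->F, B7->F, B8->T, B8->T, B8->T, B8->T, B8->T, B8->T, B8->T, B8->F; hits B1=F, B2=E, B3=S, B4=F, B5=S, B7=F, B8=T, B8=F
union over the pool: B1=F, B2=E, B3=S, B3=E, B4=T, B4=F, B5=S, B5=E, B6=S, B6=E, B7=T, B7=F, B8=T, B8=F
uncovered (2 of 16): B1=T, B2=S
Answer: 2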